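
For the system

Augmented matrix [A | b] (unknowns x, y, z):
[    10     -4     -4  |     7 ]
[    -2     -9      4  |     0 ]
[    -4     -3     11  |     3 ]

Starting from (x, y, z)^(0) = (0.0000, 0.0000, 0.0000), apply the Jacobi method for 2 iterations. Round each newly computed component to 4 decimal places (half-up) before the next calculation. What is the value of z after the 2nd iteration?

0.5273

Iteration 1:
  x = (7 - (-4)·0.0000 - (-4)·0.0000) / (10) = 0.7000
  y = (0 - (-2)·0.0000 - (4)·0.0000) / (-9) = 0.0000
  z = (3 - (-4)·0.0000 - (-3)·0.0000) / (11) = 0.2727
Iteration 2:
  x = (7 - (-4)·0.0000 - (-4)·0.2727) / (10) = 0.8091
  y = (0 - (-2)·0.7000 - (4)·0.2727) / (-9) = -0.0344
  z = (3 - (-4)·0.7000 - (-3)·0.0000) / (11) = 0.5273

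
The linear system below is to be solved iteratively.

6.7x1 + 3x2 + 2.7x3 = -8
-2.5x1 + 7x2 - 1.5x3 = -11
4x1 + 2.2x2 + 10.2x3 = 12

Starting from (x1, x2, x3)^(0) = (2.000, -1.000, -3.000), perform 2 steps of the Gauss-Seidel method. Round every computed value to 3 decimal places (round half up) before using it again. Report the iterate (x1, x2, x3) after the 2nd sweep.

Iteration 1:
  x1 = (-8 - (3)·-1.000 - (2.7)·-3.000) / (6.7) = 0.463
  x2 = (-11 - (-2.5)·0.463 - (-1.5)·-3.000) / (7) = -2.049
  x3 = (12 - (4)·0.463 - (2.2)·-2.049) / (10.2) = 1.437
Iteration 2:
  x1 = (-8 - (3)·-2.049 - (2.7)·1.437) / (6.7) = -0.856
  x2 = (-11 - (-2.5)·-0.856 - (-1.5)·1.437) / (7) = -1.569
  x3 = (12 - (4)·-0.856 - (2.2)·-1.569) / (10.2) = 1.851

(-0.856, -1.569, 1.851)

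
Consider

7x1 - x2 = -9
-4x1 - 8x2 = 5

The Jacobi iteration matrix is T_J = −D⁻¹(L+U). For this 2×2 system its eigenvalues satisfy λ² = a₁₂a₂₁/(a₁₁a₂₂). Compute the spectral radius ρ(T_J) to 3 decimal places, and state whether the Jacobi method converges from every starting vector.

0.267

a₁₂a₂₁/(a₁₁a₂₂) = (-1)·(-4) / ((7)·(-8)) = -0.071429
ρ = √|-0.071429| = √0.071429 = 0.267
ρ < 1, so Jacobi converges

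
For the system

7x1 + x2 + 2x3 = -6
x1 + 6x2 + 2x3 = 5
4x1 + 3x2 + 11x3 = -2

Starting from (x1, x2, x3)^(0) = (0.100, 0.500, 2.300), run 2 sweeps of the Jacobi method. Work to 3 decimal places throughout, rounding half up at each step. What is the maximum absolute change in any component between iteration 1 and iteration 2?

Iteration 1:
  x1 = (-6 - (1)·0.500 - (2)·2.300) / (7) = -1.586
  x2 = (5 - (1)·0.100 - (2)·2.300) / (6) = 0.050
  x3 = (-2 - (4)·0.100 - (3)·0.500) / (11) = -0.355
Iteration 2:
  x1 = (-6 - (1)·0.050 - (2)·-0.355) / (7) = -0.763
  x2 = (5 - (1)·-1.586 - (2)·-0.355) / (6) = 1.216
  x3 = (-2 - (4)·-1.586 - (3)·0.050) / (11) = 0.381
Change: (0.823, 1.166, 0.736) → max |·| = 1.166

1.166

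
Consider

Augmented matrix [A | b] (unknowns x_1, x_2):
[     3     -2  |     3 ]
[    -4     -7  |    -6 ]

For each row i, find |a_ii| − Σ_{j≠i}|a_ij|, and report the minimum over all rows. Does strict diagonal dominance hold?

row 1: |3| − (2) = 1
row 2: |-7| − (4) = 3
minimum over rows = 1 → strictly diagonally dominant (convergence guaranteed)

1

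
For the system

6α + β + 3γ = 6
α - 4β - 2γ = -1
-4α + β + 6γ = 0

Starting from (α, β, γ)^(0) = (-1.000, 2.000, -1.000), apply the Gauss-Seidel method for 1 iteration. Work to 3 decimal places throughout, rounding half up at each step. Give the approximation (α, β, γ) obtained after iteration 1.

(1.167, 1.042, 0.604)

Iteration 1:
  α = (6 - (1)·2.000 - (3)·-1.000) / (6) = 1.167
  β = (-1 - (1)·1.167 - (-2)·-1.000) / (-4) = 1.042
  γ = (0 - (-4)·1.167 - (1)·1.042) / (6) = 0.604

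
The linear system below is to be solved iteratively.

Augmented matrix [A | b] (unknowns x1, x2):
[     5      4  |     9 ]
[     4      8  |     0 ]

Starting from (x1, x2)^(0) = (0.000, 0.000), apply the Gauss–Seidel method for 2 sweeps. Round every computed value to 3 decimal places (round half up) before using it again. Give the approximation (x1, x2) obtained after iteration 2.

(2.520, -1.260)

Iteration 1:
  x1 = (9 - (4)·0.000) / (5) = 1.800
  x2 = (0 - (4)·1.800) / (8) = -0.900
Iteration 2:
  x1 = (9 - (4)·-0.900) / (5) = 2.520
  x2 = (0 - (4)·2.520) / (8) = -1.260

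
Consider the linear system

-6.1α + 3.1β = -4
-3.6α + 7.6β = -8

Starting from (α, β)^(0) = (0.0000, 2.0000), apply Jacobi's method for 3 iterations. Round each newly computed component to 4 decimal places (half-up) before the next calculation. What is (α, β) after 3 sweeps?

Iteration 1:
  α = (-4 - (3.1)·2.0000) / (-6.1) = 1.6721
  β = (-8 - (-3.6)·0.0000) / (7.6) = -1.0526
Iteration 2:
  α = (-4 - (3.1)·-1.0526) / (-6.1) = 0.1208
  β = (-8 - (-3.6)·1.6721) / (7.6) = -0.2606
Iteration 3:
  α = (-4 - (3.1)·-0.2606) / (-6.1) = 0.5233
  β = (-8 - (-3.6)·0.1208) / (7.6) = -0.9954

(0.5233, -0.9954)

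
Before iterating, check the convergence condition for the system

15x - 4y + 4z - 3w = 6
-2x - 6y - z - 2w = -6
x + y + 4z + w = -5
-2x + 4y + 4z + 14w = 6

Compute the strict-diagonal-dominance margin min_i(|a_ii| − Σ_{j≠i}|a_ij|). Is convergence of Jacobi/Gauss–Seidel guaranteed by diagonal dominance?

1

row 1: |15| − (4+4+3) = 4
row 2: |-6| − (2+1+2) = 1
row 3: |4| − (1+1+1) = 1
row 4: |14| − (2+4+4) = 4
minimum over rows = 1 → strictly diagonally dominant (convergence guaranteed)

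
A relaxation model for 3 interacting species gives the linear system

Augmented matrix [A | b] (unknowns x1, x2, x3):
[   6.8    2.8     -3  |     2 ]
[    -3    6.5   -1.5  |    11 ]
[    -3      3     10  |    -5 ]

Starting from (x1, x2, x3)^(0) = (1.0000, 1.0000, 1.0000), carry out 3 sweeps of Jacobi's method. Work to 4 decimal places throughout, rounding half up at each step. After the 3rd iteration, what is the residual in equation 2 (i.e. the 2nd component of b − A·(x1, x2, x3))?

Iteration 1:
  x1 = (2 - (2.8)·1.0000 - (-3)·1.0000) / (6.8) = 0.3235
  x2 = (11 - (-3)·1.0000 - (-1.5)·1.0000) / (6.5) = 2.3846
  x3 = (-5 - (-3)·1.0000 - (3)·1.0000) / (10) = -0.5000
Iteration 2:
  x1 = (2 - (2.8)·2.3846 - (-3)·-0.5000) / (6.8) = -0.9084
  x2 = (11 - (-3)·0.3235 - (-1.5)·-0.5000) / (6.5) = 1.7262
  x3 = (-5 - (-3)·0.3235 - (3)·2.3846) / (10) = -1.1183
Iteration 3:
  x1 = (2 - (2.8)·1.7262 - (-3)·-1.1183) / (6.8) = -0.9100
  x2 = (11 - (-3)·-0.9084 - (-1.5)·-1.1183) / (6.5) = 1.0150
  x3 = (-5 - (-3)·-0.9084 - (3)·1.7262) / (10) = -1.2904
Residual b − A·x = (1.4748, -0.2631, 2.1290)

-0.2631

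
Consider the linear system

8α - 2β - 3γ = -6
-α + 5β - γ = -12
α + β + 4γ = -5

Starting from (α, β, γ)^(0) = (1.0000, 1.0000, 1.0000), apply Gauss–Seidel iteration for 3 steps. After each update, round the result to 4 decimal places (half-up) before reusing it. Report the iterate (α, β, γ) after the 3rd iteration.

Iteration 1:
  α = (-6 - (-2)·1.0000 - (-3)·1.0000) / (8) = -0.1250
  β = (-12 - (-1)·-0.1250 - (-1)·1.0000) / (5) = -2.2250
  γ = (-5 - (1)·-0.1250 - (1)·-2.2250) / (4) = -0.6625
Iteration 2:
  α = (-6 - (-2)·-2.2250 - (-3)·-0.6625) / (8) = -1.5547
  β = (-12 - (-1)·-1.5547 - (-1)·-0.6625) / (5) = -2.8434
  γ = (-5 - (1)·-1.5547 - (1)·-2.8434) / (4) = -0.1505
Iteration 3:
  α = (-6 - (-2)·-2.8434 - (-3)·-0.1505) / (8) = -1.5173
  β = (-12 - (-1)·-1.5173 - (-1)·-0.1505) / (5) = -2.7336
  γ = (-5 - (1)·-1.5173 - (1)·-2.7336) / (4) = -0.1873

(-1.5173, -2.7336, -0.1873)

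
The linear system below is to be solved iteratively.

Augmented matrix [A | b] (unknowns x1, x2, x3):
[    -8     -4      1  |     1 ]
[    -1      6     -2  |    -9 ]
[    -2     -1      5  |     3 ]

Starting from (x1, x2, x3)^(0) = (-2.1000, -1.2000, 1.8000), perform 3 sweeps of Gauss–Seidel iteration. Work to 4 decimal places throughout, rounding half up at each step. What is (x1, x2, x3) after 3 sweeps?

(0.5376, -1.2427, 0.5665)

Iteration 1:
  x1 = (1 - (-4)·-1.2000 - (1)·1.8000) / (-8) = 0.7000
  x2 = (-9 - (-1)·0.7000 - (-2)·1.8000) / (6) = -0.7833
  x3 = (3 - (-2)·0.7000 - (-1)·-0.7833) / (5) = 0.7233
Iteration 2:
  x1 = (1 - (-4)·-0.7833 - (1)·0.7233) / (-8) = 0.3571
  x2 = (-9 - (-1)·0.3571 - (-2)·0.7233) / (6) = -1.1994
  x3 = (3 - (-2)·0.3571 - (-1)·-1.1994) / (5) = 0.5030
Iteration 3:
  x1 = (1 - (-4)·-1.1994 - (1)·0.5030) / (-8) = 0.5376
  x2 = (-9 - (-1)·0.5376 - (-2)·0.5030) / (6) = -1.2427
  x3 = (3 - (-2)·0.5376 - (-1)·-1.2427) / (5) = 0.5665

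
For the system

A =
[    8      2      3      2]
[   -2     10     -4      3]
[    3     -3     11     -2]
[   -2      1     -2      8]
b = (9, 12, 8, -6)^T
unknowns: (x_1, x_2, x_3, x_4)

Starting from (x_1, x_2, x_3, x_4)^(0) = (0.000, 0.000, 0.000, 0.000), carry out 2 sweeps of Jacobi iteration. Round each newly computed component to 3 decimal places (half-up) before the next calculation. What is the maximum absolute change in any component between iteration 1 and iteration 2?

Iteration 1:
  x_1 = (9 - (2)·0.000 - (3)·0.000 - (2)·0.000) / (8) = 1.125
  x_2 = (12 - (-2)·0.000 - (-4)·0.000 - (3)·0.000) / (10) = 1.200
  x_3 = (8 - (3)·0.000 - (-3)·0.000 - (-2)·0.000) / (11) = 0.727
  x_4 = (-6 - (-2)·0.000 - (1)·0.000 - (-2)·0.000) / (8) = -0.750
Iteration 2:
  x_1 = (9 - (2)·1.200 - (3)·0.727 - (2)·-0.750) / (8) = 0.740
  x_2 = (12 - (-2)·1.125 - (-4)·0.727 - (3)·-0.750) / (10) = 1.941
  x_3 = (8 - (3)·1.125 - (-3)·1.200 - (-2)·-0.750) / (11) = 0.611
  x_4 = (-6 - (-2)·1.125 - (1)·1.200 - (-2)·0.727) / (8) = -0.437
Change: (-0.385, 0.741, -0.116, 0.313) → max |·| = 0.741

0.741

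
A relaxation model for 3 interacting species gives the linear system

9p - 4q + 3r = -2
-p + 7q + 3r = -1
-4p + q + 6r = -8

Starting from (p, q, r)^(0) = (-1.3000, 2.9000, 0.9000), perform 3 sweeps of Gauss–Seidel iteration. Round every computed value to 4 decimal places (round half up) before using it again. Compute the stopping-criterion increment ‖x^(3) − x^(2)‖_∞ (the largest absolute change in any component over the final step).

0.4934

Iteration 1:
  p = (-2 - (-4)·2.9000 - (3)·0.9000) / (9) = 0.7667
  q = (-1 - (-1)·0.7667 - (3)·0.9000) / (7) = -0.4190
  r = (-8 - (-4)·0.7667 - (1)·-0.4190) / (6) = -0.7524
Iteration 2:
  p = (-2 - (-4)·-0.4190 - (3)·-0.7524) / (9) = -0.1576
  q = (-1 - (-1)·-0.1576 - (3)·-0.7524) / (7) = 0.1571
  r = (-8 - (-4)·-0.1576 - (1)·0.1571) / (6) = -1.4646
Iteration 3:
  p = (-2 - (-4)·0.1571 - (3)·-1.4646) / (9) = 0.3358
  q = (-1 - (-1)·0.3358 - (3)·-1.4646) / (7) = 0.5328
  r = (-8 - (-4)·0.3358 - (1)·0.5328) / (6) = -1.1983
Change: (0.4934, 0.3757, 0.2663) → max |·| = 0.4934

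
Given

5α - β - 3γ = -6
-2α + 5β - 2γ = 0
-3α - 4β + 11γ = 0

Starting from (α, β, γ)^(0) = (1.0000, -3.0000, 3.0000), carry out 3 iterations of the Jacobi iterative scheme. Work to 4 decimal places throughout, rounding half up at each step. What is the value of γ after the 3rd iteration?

-0.4929

Iteration 1:
  α = (-6 - (-1)·-3.0000 - (-3)·3.0000) / (5) = 0.0000
  β = (0 - (-2)·1.0000 - (-2)·3.0000) / (5) = 1.6000
  γ = (0 - (-3)·1.0000 - (-4)·-3.0000) / (11) = -0.8182
Iteration 2:
  α = (-6 - (-1)·1.6000 - (-3)·-0.8182) / (5) = -1.3709
  β = (0 - (-2)·0.0000 - (-2)·-0.8182) / (5) = -0.3273
  γ = (0 - (-3)·0.0000 - (-4)·1.6000) / (11) = 0.5818
Iteration 3:
  α = (-6 - (-1)·-0.3273 - (-3)·0.5818) / (5) = -0.9164
  β = (0 - (-2)·-1.3709 - (-2)·0.5818) / (5) = -0.3156
  γ = (0 - (-3)·-1.3709 - (-4)·-0.3273) / (11) = -0.4929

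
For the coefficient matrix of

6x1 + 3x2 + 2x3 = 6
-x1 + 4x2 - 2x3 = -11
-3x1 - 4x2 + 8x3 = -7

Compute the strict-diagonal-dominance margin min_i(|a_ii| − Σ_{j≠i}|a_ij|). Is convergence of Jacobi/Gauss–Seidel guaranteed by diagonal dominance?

row 1: |6| − (3+2) = 1
row 2: |4| − (1+2) = 1
row 3: |8| − (3+4) = 1
minimum over rows = 1 → strictly diagonally dominant (convergence guaranteed)

1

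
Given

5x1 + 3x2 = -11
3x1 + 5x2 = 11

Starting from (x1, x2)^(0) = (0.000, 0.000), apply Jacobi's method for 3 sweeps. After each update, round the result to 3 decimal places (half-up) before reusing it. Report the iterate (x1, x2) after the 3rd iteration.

Iteration 1:
  x1 = (-11 - (3)·0.000) / (5) = -2.200
  x2 = (11 - (3)·0.000) / (5) = 2.200
Iteration 2:
  x1 = (-11 - (3)·2.200) / (5) = -3.520
  x2 = (11 - (3)·-2.200) / (5) = 3.520
Iteration 3:
  x1 = (-11 - (3)·3.520) / (5) = -4.312
  x2 = (11 - (3)·-3.520) / (5) = 4.312

(-4.312, 4.312)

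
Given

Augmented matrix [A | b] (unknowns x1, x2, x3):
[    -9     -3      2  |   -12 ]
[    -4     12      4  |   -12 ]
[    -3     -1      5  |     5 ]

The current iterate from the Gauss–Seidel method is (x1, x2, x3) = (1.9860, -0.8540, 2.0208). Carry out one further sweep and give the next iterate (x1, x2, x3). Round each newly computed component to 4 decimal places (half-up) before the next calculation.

(2.0671, -0.9846, 2.0433)

One sweep:
  x1 = (-12 - (-3)·-0.8540 - (2)·2.0208) / (-9) = 2.0671
  x2 = (-12 - (-4)·2.0671 - (4)·2.0208) / (12) = -0.9846
  x3 = (5 - (-3)·2.0671 - (-1)·-0.9846) / (5) = 2.0433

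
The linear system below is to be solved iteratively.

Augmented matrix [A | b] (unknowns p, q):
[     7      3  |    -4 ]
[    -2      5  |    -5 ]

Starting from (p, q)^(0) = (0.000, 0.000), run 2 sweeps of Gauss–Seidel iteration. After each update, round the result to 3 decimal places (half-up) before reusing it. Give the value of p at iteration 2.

-0.045

Iteration 1:
  p = (-4 - (3)·0.000) / (7) = -0.571
  q = (-5 - (-2)·-0.571) / (5) = -1.228
Iteration 2:
  p = (-4 - (3)·-1.228) / (7) = -0.045
  q = (-5 - (-2)·-0.045) / (5) = -1.018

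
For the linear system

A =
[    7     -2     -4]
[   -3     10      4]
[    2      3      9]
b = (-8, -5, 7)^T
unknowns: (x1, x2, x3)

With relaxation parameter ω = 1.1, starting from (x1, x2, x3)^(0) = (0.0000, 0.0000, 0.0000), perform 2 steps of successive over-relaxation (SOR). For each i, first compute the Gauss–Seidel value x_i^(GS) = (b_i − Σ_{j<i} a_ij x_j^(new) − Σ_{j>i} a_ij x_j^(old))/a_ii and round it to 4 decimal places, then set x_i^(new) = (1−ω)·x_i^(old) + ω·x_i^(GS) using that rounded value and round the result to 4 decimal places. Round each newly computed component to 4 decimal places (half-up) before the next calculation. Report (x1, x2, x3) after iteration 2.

(-0.4814, -1.2797, 1.2908)

Iteration 1:
  x1: GS value = (-8 - (-2)·0.0000 - (-4)·0.0000) / (7) = -1.1429;  x1 ← (1−ω)·0.0000 + ω·-1.1429 = -1.2572
  x2: GS value = (-5 - (-3)·-1.2572 - (4)·0.0000) / (10) = -0.8772;  x2 ← (1−ω)·0.0000 + ω·-0.8772 = -0.9649
  x3: GS value = (7 - (2)·-1.2572 - (3)·-0.9649) / (9) = 1.3788;  x3 ← (1−ω)·0.0000 + ω·1.3788 = 1.5167
Iteration 2:
  x1: GS value = (-8 - (-2)·-0.9649 - (-4)·1.5167) / (7) = -0.5519;  x1 ← (1−ω)·-1.2572 + ω·-0.5519 = -0.4814
  x2: GS value = (-5 - (-3)·-0.4814 - (4)·1.5167) / (10) = -1.2511;  x2 ← (1−ω)·-0.9649 + ω·-1.2511 = -1.2797
  x3: GS value = (7 - (2)·-0.4814 - (3)·-1.2797) / (9) = 1.3113;  x3 ← (1−ω)·1.5167 + ω·1.3113 = 1.2908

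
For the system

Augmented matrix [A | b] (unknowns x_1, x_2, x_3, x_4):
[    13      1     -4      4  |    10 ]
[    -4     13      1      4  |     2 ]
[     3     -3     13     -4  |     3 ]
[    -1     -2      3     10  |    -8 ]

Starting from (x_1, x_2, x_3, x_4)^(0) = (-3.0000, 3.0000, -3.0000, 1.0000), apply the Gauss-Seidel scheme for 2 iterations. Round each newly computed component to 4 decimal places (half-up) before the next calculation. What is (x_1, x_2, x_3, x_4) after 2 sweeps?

Iteration 1:
  x_1 = (10 - (1)·3.0000 - (-4)·-3.0000 - (4)·1.0000) / (13) = -0.6923
  x_2 = (2 - (-4)·-0.6923 - (1)·-3.0000 - (4)·1.0000) / (13) = -0.1361
  x_3 = (3 - (3)·-0.6923 - (-3)·-0.1361 - (-4)·1.0000) / (13) = 0.6668
  x_4 = (-8 - (-1)·-0.6923 - (-2)·-0.1361 - (3)·0.6668) / (10) = -1.0965
Iteration 2:
  x_1 = (10 - (1)·-0.1361 - (-4)·0.6668 - (4)·-1.0965) / (13) = 1.3223
  x_2 = (2 - (-4)·1.3223 - (1)·0.6668 - (4)·-1.0965) / (13) = 0.8468
  x_3 = (3 - (3)·1.3223 - (-3)·0.8468 - (-4)·-1.0965) / (13) = -0.2163
  x_4 = (-8 - (-1)·1.3223 - (-2)·0.8468 - (3)·-0.2163) / (10) = -0.4335

(1.3223, 0.8468, -0.2163, -0.4335)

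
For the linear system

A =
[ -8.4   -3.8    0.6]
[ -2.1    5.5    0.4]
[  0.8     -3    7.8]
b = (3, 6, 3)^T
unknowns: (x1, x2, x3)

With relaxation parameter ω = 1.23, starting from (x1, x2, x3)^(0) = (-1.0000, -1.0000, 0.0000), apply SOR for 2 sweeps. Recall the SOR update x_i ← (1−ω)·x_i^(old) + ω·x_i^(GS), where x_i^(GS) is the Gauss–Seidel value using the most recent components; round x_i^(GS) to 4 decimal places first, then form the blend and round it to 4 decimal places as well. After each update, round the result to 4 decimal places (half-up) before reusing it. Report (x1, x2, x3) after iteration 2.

Iteration 1:
  x1: GS value = (3 - (-3.8)·-1.0000 - (0.6)·0.0000) / (-8.4) = 0.0952;  x1 ← (1−ω)·-1.0000 + ω·0.0952 = 0.3471
  x2: GS value = (6 - (-2.1)·0.3471 - (0.4)·0.0000) / (5.5) = 1.2234;  x2 ← (1−ω)·-1.0000 + ω·1.2234 = 1.7348
  x3: GS value = (3 - (0.8)·0.3471 - (-3)·1.7348) / (7.8) = 1.0162;  x3 ← (1−ω)·0.0000 + ω·1.0162 = 1.2499
Iteration 2:
  x1: GS value = (3 - (-3.8)·1.7348 - (0.6)·1.2499) / (-8.4) = -1.0527;  x1 ← (1−ω)·0.3471 + ω·-1.0527 = -1.3747
  x2: GS value = (6 - (-2.1)·-1.3747 - (0.4)·1.2499) / (5.5) = 0.4751;  x2 ← (1−ω)·1.7348 + ω·0.4751 = 0.1854
  x3: GS value = (3 - (0.8)·-1.3747 - (-3)·0.1854) / (7.8) = 0.5969;  x3 ← (1−ω)·1.2499 + ω·0.5969 = 0.4467

(-1.3747, 0.1854, 0.4467)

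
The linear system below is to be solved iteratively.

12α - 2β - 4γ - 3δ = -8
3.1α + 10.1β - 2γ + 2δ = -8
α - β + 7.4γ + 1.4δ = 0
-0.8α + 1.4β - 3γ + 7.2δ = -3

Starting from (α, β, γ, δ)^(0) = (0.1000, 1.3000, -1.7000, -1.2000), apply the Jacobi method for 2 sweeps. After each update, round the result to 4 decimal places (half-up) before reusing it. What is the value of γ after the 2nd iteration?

0.3119

Iteration 1:
  α = (-8 - (-2)·1.3000 - (-4)·-1.7000 - (-3)·-1.2000) / (12) = -1.3167
  β = (-8 - (3.1)·0.1000 - (-2)·-1.7000 - (2)·-1.2000) / (10.1) = -0.9218
  γ = (0 - (1)·0.1000 - (-1)·1.3000 - (1.4)·-1.2000) / (7.4) = 0.3892
  δ = (-3 - (-0.8)·0.1000 - (1.4)·1.3000 - (-3)·-1.7000) / (7.2) = -1.3667
Iteration 2:
  α = (-8 - (-2)·-0.9218 - (-4)·0.3892 - (-3)·-1.3667) / (12) = -1.0322
  β = (-8 - (3.1)·-1.3167 - (-2)·0.3892 - (2)·-1.3667) / (10.1) = -0.0402
  γ = (0 - (1)·-1.3167 - (-1)·-0.9218 - (1.4)·-1.3667) / (7.4) = 0.3119
  δ = (-3 - (-0.8)·-1.3167 - (1.4)·-0.9218 - (-3)·0.3892) / (7.2) = -0.2216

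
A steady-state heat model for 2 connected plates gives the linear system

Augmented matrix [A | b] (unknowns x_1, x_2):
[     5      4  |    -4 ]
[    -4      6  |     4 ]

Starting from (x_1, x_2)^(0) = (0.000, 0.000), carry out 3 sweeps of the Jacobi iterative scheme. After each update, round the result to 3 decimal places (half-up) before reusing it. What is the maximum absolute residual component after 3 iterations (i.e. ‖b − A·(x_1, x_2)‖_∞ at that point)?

1.714

Iteration 1:
  x_1 = (-4 - (4)·0.000) / (5) = -0.800
  x_2 = (4 - (-4)·0.000) / (6) = 0.667
Iteration 2:
  x_1 = (-4 - (4)·0.667) / (5) = -1.334
  x_2 = (4 - (-4)·-0.800) / (6) = 0.133
Iteration 3:
  x_1 = (-4 - (4)·0.133) / (5) = -0.906
  x_2 = (4 - (-4)·-1.334) / (6) = -0.223
Residual b − A·x = (1.422, 1.714); ∞-norm = 1.714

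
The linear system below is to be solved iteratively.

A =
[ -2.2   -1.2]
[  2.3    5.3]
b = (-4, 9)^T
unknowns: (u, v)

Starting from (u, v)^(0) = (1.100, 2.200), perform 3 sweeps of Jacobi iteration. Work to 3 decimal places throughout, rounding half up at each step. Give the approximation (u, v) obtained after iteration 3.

Iteration 1:
  u = (-4 - (-1.2)·2.200) / (-2.2) = 0.618
  v = (9 - (2.3)·1.100) / (5.3) = 1.221
Iteration 2:
  u = (-4 - (-1.2)·1.221) / (-2.2) = 1.152
  v = (9 - (2.3)·0.618) / (5.3) = 1.430
Iteration 3:
  u = (-4 - (-1.2)·1.430) / (-2.2) = 1.038
  v = (9 - (2.3)·1.152) / (5.3) = 1.198

(1.038, 1.198)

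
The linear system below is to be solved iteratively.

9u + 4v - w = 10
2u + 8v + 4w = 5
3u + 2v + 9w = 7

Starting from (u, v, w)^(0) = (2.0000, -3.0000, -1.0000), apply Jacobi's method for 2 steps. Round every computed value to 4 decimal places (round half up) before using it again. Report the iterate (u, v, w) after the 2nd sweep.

Iteration 1:
  u = (10 - (4)·-3.0000 - (-1)·-1.0000) / (9) = 2.3333
  v = (5 - (2)·2.0000 - (4)·-1.0000) / (8) = 0.6250
  w = (7 - (3)·2.0000 - (2)·-3.0000) / (9) = 0.7778
Iteration 2:
  u = (10 - (4)·0.6250 - (-1)·0.7778) / (9) = 0.9198
  v = (5 - (2)·2.3333 - (4)·0.7778) / (8) = -0.3472
  w = (7 - (3)·2.3333 - (2)·0.6250) / (9) = -0.1389

(0.9198, -0.3472, -0.1389)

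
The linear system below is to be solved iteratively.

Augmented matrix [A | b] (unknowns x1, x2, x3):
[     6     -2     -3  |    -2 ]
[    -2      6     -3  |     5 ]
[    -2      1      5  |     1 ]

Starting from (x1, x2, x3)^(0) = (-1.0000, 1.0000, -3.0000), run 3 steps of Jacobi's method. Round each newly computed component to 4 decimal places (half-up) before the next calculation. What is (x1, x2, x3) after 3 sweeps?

(-0.3889, 0.4444, -0.1733)

Iteration 1:
  x1 = (-2 - (-2)·1.0000 - (-3)·-3.0000) / (6) = -1.5000
  x2 = (5 - (-2)·-1.0000 - (-3)·-3.0000) / (6) = -1.0000
  x3 = (1 - (-2)·-1.0000 - (1)·1.0000) / (5) = -0.4000
Iteration 2:
  x1 = (-2 - (-2)·-1.0000 - (-3)·-0.4000) / (6) = -0.8667
  x2 = (5 - (-2)·-1.5000 - (-3)·-0.4000) / (6) = 0.1333
  x3 = (1 - (-2)·-1.5000 - (1)·-1.0000) / (5) = -0.2000
Iteration 3:
  x1 = (-2 - (-2)·0.1333 - (-3)·-0.2000) / (6) = -0.3889
  x2 = (5 - (-2)·-0.8667 - (-3)·-0.2000) / (6) = 0.4444
  x3 = (1 - (-2)·-0.8667 - (1)·0.1333) / (5) = -0.1733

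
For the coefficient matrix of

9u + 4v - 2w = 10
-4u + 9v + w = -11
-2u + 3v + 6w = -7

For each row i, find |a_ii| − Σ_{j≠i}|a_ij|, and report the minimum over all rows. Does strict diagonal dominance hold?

1

row 1: |9| − (4+2) = 3
row 2: |9| − (4+1) = 4
row 3: |6| − (2+3) = 1
minimum over rows = 1 → strictly diagonally dominant (convergence guaranteed)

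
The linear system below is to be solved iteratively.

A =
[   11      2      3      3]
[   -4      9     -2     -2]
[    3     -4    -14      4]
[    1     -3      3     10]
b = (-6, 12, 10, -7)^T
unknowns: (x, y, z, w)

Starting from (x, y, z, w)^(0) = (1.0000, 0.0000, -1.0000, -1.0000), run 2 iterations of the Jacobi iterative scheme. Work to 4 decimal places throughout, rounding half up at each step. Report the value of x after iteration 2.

-0.4372

Iteration 1:
  x = (-6 - (2)·0.0000 - (3)·-1.0000 - (3)·-1.0000) / (11) = 0.0000
  y = (12 - (-4)·1.0000 - (-2)·-1.0000 - (-2)·-1.0000) / (9) = 1.3333
  z = (10 - (3)·1.0000 - (-4)·0.0000 - (4)·-1.0000) / (-14) = -0.7857
  w = (-7 - (1)·1.0000 - (-3)·0.0000 - (3)·-1.0000) / (10) = -0.5000
Iteration 2:
  x = (-6 - (2)·1.3333 - (3)·-0.7857 - (3)·-0.5000) / (11) = -0.4372
  y = (12 - (-4)·0.0000 - (-2)·-0.7857 - (-2)·-0.5000) / (9) = 1.0476
  z = (10 - (3)·0.0000 - (-4)·1.3333 - (4)·-0.5000) / (-14) = -1.2381
  w = (-7 - (1)·0.0000 - (-3)·1.3333 - (3)·-0.7857) / (10) = -0.0643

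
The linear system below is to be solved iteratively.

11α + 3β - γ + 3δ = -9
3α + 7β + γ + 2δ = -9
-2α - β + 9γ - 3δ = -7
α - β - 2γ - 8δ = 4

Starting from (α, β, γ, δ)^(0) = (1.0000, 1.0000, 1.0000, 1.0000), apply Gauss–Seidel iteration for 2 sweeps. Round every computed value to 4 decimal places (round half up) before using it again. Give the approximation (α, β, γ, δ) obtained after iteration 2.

Iteration 1:
  α = (-9 - (3)·1.0000 - (-1)·1.0000 - (3)·1.0000) / (11) = -1.2727
  β = (-9 - (3)·-1.2727 - (1)·1.0000 - (2)·1.0000) / (7) = -1.1688
  γ = (-7 - (-2)·-1.2727 - (-1)·-1.1688 - (-3)·1.0000) / (9) = -0.8571
  δ = (4 - (1)·-1.2727 - (-1)·-1.1688 - (-2)·-0.8571) / (-8) = -0.2987
Iteration 2:
  α = (-9 - (3)·-1.1688 - (-1)·-0.8571 - (3)·-0.2987) / (11) = -0.4959
  β = (-9 - (3)·-0.4959 - (1)·-0.8571 - (2)·-0.2987) / (7) = -0.8654
  γ = (-7 - (-2)·-0.4959 - (-1)·-0.8654 - (-3)·-0.2987) / (9) = -1.0837
  δ = (4 - (1)·-0.4959 - (-1)·-0.8654 - (-2)·-1.0837) / (-8) = -0.1829

(-0.4959, -0.8654, -1.0837, -0.1829)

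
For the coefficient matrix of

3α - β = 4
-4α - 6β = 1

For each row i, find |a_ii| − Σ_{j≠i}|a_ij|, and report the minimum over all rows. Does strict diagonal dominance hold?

row 1: |3| − (1) = 2
row 2: |-6| − (4) = 2
minimum over rows = 2 → strictly diagonally dominant (convergence guaranteed)

2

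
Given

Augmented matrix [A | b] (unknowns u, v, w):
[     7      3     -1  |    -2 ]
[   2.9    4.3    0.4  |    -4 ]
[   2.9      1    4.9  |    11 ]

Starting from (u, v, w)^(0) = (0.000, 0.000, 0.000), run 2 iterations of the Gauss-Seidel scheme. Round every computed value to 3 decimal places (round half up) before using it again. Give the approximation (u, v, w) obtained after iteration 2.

Iteration 1:
  u = (-2 - (3)·0.000 - (-1)·0.000) / (7) = -0.286
  v = (-4 - (2.9)·-0.286 - (0.4)·0.000) / (4.3) = -0.737
  w = (11 - (2.9)·-0.286 - (1)·-0.737) / (4.9) = 2.565
Iteration 2:
  u = (-2 - (3)·-0.737 - (-1)·2.565) / (7) = 0.397
  v = (-4 - (2.9)·0.397 - (0.4)·2.565) / (4.3) = -1.437
  w = (11 - (2.9)·0.397 - (1)·-1.437) / (4.9) = 2.303

(0.397, -1.437, 2.303)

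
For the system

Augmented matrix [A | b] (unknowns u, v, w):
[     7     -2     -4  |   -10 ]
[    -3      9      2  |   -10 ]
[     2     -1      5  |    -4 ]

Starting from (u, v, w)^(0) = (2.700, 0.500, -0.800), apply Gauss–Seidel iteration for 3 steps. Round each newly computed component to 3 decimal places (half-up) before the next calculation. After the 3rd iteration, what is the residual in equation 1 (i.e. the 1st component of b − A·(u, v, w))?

-0.057

Iteration 1:
  u = (-10 - (-2)·0.500 - (-4)·-0.800) / (7) = -1.743
  v = (-10 - (-3)·-1.743 - (2)·-0.800) / (9) = -1.514
  w = (-4 - (2)·-1.743 - (-1)·-1.514) / (5) = -0.406
Iteration 2:
  u = (-10 - (-2)·-1.514 - (-4)·-0.406) / (7) = -2.093
  v = (-10 - (-3)·-2.093 - (2)·-0.406) / (9) = -1.719
  w = (-4 - (2)·-2.093 - (-1)·-1.719) / (5) = -0.307
Iteration 3:
  u = (-10 - (-2)·-1.719 - (-4)·-0.307) / (7) = -2.095
  v = (-10 - (-3)·-2.095 - (2)·-0.307) / (9) = -1.741
  w = (-4 - (2)·-2.095 - (-1)·-1.741) / (5) = -0.310
Residual b − A·x = (-0.057, 0.004, -0.001)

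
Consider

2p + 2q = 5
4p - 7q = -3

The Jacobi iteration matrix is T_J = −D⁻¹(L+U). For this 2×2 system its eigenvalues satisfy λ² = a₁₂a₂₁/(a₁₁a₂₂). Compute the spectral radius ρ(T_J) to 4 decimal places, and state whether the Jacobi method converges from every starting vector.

0.7559

a₁₂a₂₁/(a₁₁a₂₂) = (2)·(4) / ((2)·(-7)) = -0.571429
ρ = √|-0.571429| = √0.571429 = 0.7559
ρ < 1, so Jacobi converges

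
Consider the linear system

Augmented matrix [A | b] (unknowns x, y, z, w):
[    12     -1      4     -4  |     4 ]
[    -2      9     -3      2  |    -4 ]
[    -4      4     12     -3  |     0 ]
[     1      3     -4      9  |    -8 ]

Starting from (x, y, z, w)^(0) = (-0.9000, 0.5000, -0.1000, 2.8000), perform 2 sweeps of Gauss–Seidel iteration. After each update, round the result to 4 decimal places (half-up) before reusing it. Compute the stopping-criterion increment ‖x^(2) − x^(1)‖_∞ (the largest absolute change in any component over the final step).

Iteration 1:
  x = (4 - (-1)·0.5000 - (4)·-0.1000 - (-4)·2.8000) / (12) = 1.3417
  y = (-4 - (-2)·1.3417 - (-3)·-0.1000 - (2)·2.8000) / (9) = -0.8018
  z = (0 - (-4)·1.3417 - (4)·-0.8018 - (-3)·2.8000) / (12) = 1.4145
  w = (-8 - (1)·1.3417 - (3)·-0.8018 - (-4)·1.4145) / (9) = -0.1420
Iteration 2:
  x = (4 - (-1)·-0.8018 - (4)·1.4145 - (-4)·-0.1420) / (12) = -0.2523
  y = (-4 - (-2)·-0.2523 - (-3)·1.4145 - (2)·-0.1420) / (9) = 0.0025
  z = (0 - (-4)·-0.2523 - (4)·0.0025 - (-3)·-0.1420) / (12) = -0.1204
  w = (-8 - (1)·-0.2523 - (3)·0.0025 - (-4)·-0.1204) / (9) = -0.9152
Change: (-1.5940, 0.8043, -1.5349, -0.7732) → max |·| = 1.5940

1.5940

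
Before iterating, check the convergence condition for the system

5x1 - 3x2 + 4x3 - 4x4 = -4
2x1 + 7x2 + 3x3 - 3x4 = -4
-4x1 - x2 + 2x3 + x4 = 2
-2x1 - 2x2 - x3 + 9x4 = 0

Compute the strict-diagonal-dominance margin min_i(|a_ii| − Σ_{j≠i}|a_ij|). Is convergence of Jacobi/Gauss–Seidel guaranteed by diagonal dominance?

-6

row 1: |5| − (3+4+4) = -6
row 2: |7| − (2+3+3) = -1
row 3: |2| − (4+1+1) = -4
row 4: |9| − (2+2+1) = 4
minimum over rows = -6 → not strictly diagonally dominant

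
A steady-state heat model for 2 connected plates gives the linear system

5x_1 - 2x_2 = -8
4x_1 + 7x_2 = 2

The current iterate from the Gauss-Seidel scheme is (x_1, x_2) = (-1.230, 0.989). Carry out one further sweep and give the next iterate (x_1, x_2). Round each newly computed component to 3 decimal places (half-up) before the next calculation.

(-1.204, 0.974)

One sweep:
  x_1 = (-8 - (-2)·0.989) / (5) = -1.204
  x_2 = (2 - (4)·-1.204) / (7) = 0.974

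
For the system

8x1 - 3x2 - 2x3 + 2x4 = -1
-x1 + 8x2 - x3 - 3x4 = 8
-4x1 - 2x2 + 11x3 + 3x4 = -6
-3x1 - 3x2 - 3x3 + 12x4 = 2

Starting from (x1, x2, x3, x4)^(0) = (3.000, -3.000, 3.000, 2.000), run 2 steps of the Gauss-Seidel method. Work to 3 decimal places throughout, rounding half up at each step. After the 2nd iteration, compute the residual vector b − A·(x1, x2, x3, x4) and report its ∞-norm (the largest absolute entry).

2.071

Iteration 1:
  x1 = (-1 - (-3)·-3.000 - (-2)·3.000 - (2)·2.000) / (8) = -1.000
  x2 = (8 - (-1)·-1.000 - (-1)·3.000 - (-3)·2.000) / (8) = 2.000
  x3 = (-6 - (-4)·-1.000 - (-2)·2.000 - (3)·2.000) / (11) = -1.091
  x4 = (2 - (-3)·-1.000 - (-3)·2.000 - (-3)·-1.091) / (12) = 0.144
Iteration 2:
  x1 = (-1 - (-3)·2.000 - (-2)·-1.091 - (2)·0.144) / (8) = 0.316
  x2 = (8 - (-1)·0.316 - (-1)·-1.091 - (-3)·0.144) / (8) = 0.957
  x3 = (-6 - (-4)·0.316 - (-2)·0.957 - (3)·0.144) / (11) = -0.296
  x4 = (2 - (-3)·0.316 - (-3)·0.957 - (-3)·-0.296) / (12) = 0.411
Residual b − A·x = (-2.071, 1.597, -0.799, -0.001); ∞-norm = 2.071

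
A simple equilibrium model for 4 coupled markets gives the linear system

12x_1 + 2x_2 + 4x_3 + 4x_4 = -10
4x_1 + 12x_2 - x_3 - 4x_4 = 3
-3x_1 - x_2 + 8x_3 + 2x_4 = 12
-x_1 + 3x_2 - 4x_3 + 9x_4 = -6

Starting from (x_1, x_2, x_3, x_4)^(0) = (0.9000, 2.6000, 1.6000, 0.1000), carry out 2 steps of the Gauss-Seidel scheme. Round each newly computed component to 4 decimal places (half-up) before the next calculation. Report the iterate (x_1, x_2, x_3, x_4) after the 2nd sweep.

(-1.0413, 0.4048, 1.3616, -0.3121)

Iteration 1:
  x_1 = (-10 - (2)·2.6000 - (4)·1.6000 - (4)·0.1000) / (12) = -1.8333
  x_2 = (3 - (4)·-1.8333 - (-1)·1.6000 - (-4)·0.1000) / (12) = 1.0278
  x_3 = (12 - (-3)·-1.8333 - (-1)·1.0278 - (2)·0.1000) / (8) = 0.9160
  x_4 = (-6 - (-1)·-1.8333 - (3)·1.0278 - (-4)·0.9160) / (9) = -0.8059
Iteration 2:
  x_1 = (-10 - (2)·1.0278 - (4)·0.9160 - (4)·-0.8059) / (12) = -1.0413
  x_2 = (3 - (4)·-1.0413 - (-1)·0.9160 - (-4)·-0.8059) / (12) = 0.4048
  x_3 = (12 - (-3)·-1.0413 - (-1)·0.4048 - (2)·-0.8059) / (8) = 1.3616
  x_4 = (-6 - (-1)·-1.0413 - (3)·0.4048 - (-4)·1.3616) / (9) = -0.3121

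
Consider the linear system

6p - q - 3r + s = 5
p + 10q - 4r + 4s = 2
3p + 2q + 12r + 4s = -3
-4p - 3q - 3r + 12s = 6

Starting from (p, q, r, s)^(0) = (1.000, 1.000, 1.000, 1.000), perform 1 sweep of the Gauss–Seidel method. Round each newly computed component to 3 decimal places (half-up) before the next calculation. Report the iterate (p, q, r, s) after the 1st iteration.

(1.333, 0.067, -0.928, 0.729)

Iteration 1:
  p = (5 - (-1)·1.000 - (-3)·1.000 - (1)·1.000) / (6) = 1.333
  q = (2 - (1)·1.333 - (-4)·1.000 - (4)·1.000) / (10) = 0.067
  r = (-3 - (3)·1.333 - (2)·0.067 - (4)·1.000) / (12) = -0.928
  s = (6 - (-4)·1.333 - (-3)·0.067 - (-3)·-0.928) / (12) = 0.729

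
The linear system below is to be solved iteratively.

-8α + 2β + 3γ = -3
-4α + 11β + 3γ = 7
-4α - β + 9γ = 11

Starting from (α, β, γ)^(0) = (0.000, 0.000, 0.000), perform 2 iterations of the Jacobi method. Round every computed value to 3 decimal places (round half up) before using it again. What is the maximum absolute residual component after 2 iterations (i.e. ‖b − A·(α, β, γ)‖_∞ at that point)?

2.267

Iteration 1:
  α = (-3 - (2)·0.000 - (3)·0.000) / (-8) = 0.375
  β = (7 - (-4)·0.000 - (3)·0.000) / (11) = 0.636
  γ = (11 - (-4)·0.000 - (-1)·0.000) / (9) = 1.222
Iteration 2:
  α = (-3 - (2)·0.636 - (3)·1.222) / (-8) = 0.992
  β = (7 - (-4)·0.375 - (3)·1.222) / (11) = 0.439
  γ = (11 - (-4)·0.375 - (-1)·0.636) / (9) = 1.460
Residual b − A·x = (-0.322, 1.759, 2.267); ∞-norm = 2.267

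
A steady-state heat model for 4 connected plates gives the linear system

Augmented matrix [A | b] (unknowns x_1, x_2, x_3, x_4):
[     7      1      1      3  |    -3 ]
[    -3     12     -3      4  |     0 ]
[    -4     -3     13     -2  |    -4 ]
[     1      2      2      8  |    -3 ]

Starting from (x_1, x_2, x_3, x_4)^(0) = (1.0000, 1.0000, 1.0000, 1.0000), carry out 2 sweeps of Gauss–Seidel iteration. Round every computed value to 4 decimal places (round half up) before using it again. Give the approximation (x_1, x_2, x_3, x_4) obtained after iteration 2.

(-0.2948, -0.2240, -0.4489, -0.1699)

Iteration 1:
  x_1 = (-3 - (1)·1.0000 - (1)·1.0000 - (3)·1.0000) / (7) = -1.1429
  x_2 = (0 - (-3)·-1.1429 - (-3)·1.0000 - (4)·1.0000) / (12) = -0.3691
  x_3 = (-4 - (-4)·-1.1429 - (-3)·-0.3691 - (-2)·1.0000) / (13) = -0.5907
  x_4 = (-3 - (1)·-1.1429 - (2)·-0.3691 - (2)·-0.5907) / (8) = 0.0078
Iteration 2:
  x_1 = (-3 - (1)·-0.3691 - (1)·-0.5907 - (3)·0.0078) / (7) = -0.2948
  x_2 = (0 - (-3)·-0.2948 - (-3)·-0.5907 - (4)·0.0078) / (12) = -0.2240
  x_3 = (-4 - (-4)·-0.2948 - (-3)·-0.2240 - (-2)·0.0078) / (13) = -0.4489
  x_4 = (-3 - (1)·-0.2948 - (2)·-0.2240 - (2)·-0.4489) / (8) = -0.1699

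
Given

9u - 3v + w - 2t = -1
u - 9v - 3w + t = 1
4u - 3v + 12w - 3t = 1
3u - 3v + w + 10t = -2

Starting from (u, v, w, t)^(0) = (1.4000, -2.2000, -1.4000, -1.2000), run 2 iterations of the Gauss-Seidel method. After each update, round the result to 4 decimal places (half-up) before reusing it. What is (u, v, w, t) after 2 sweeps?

(-0.0629, -0.1497, 0.0940, -0.2354)

Iteration 1:
  u = (-1 - (-3)·-2.2000 - (1)·-1.4000 - (-2)·-1.2000) / (9) = -0.9556
  v = (1 - (1)·-0.9556 - (-3)·-1.4000 - (1)·-1.2000) / (-9) = 0.1160
  w = (1 - (4)·-0.9556 - (-3)·0.1160 - (-3)·-1.2000) / (12) = 0.1309
  t = (-2 - (3)·-0.9556 - (-3)·0.1160 - (1)·0.1309) / (10) = 0.1084
Iteration 2:
  u = (-1 - (-3)·0.1160 - (1)·0.1309 - (-2)·0.1084) / (9) = -0.0629
  v = (1 - (1)·-0.0629 - (-3)·0.1309 - (1)·0.1084) / (-9) = -0.1497
  w = (1 - (4)·-0.0629 - (-3)·-0.1497 - (-3)·0.1084) / (12) = 0.0940
  t = (-2 - (3)·-0.0629 - (-3)·-0.1497 - (1)·0.0940) / (10) = -0.2354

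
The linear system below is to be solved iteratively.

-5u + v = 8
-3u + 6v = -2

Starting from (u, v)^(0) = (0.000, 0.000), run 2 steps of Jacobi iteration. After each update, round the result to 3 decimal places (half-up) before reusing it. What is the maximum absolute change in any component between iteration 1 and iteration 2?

Iteration 1:
  u = (8 - (1)·0.000) / (-5) = -1.600
  v = (-2 - (-3)·0.000) / (6) = -0.333
Iteration 2:
  u = (8 - (1)·-0.333) / (-5) = -1.667
  v = (-2 - (-3)·-1.600) / (6) = -1.133
Change: (-0.067, -0.800) → max |·| = 0.800

0.800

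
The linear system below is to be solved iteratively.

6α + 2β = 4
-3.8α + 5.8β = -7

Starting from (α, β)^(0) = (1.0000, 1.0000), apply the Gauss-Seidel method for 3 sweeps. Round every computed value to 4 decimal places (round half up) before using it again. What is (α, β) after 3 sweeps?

(0.8514, -0.6491)

Iteration 1:
  α = (4 - (2)·1.0000) / (6) = 0.3333
  β = (-7 - (-3.8)·0.3333) / (5.8) = -0.9885
Iteration 2:
  α = (4 - (2)·-0.9885) / (6) = 0.9962
  β = (-7 - (-3.8)·0.9962) / (5.8) = -0.5542
Iteration 3:
  α = (4 - (2)·-0.5542) / (6) = 0.8514
  β = (-7 - (-3.8)·0.8514) / (5.8) = -0.6491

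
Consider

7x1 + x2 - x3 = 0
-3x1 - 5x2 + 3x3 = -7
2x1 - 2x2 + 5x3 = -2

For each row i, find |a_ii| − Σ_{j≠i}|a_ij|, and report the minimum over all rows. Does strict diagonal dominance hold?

-1

row 1: |7| − (1+1) = 5
row 2: |-5| − (3+3) = -1
row 3: |5| − (2+2) = 1
minimum over rows = -1 → not strictly diagonally dominant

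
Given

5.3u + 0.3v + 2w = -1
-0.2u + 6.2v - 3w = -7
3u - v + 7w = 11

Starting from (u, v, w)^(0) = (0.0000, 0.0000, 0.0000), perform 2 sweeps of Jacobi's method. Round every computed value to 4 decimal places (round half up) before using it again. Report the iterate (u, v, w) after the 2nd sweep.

Iteration 1:
  u = (-1 - (0.3)·0.0000 - (2)·0.0000) / (5.3) = -0.1887
  v = (-7 - (-0.2)·0.0000 - (-3)·0.0000) / (6.2) = -1.1290
  w = (11 - (3)·0.0000 - (-1)·0.0000) / (7) = 1.5714
Iteration 2:
  u = (-1 - (0.3)·-1.1290 - (2)·1.5714) / (5.3) = -0.7178
  v = (-7 - (-0.2)·-0.1887 - (-3)·1.5714) / (6.2) = -0.3748
  w = (11 - (3)·-0.1887 - (-1)·-1.1290) / (7) = 1.4910

(-0.7178, -0.3748, 1.4910)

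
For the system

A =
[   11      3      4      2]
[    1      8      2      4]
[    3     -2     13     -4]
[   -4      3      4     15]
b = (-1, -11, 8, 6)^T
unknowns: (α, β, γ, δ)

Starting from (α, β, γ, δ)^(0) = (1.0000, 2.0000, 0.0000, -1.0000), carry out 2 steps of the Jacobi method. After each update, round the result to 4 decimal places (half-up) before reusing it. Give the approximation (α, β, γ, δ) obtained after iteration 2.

(-0.0065, -1.5477, 0.6485, 0.3762)

Iteration 1:
  α = (-1 - (3)·2.0000 - (4)·0.0000 - (2)·-1.0000) / (11) = -0.4545
  β = (-11 - (1)·1.0000 - (2)·0.0000 - (4)·-1.0000) / (8) = -1.0000
  γ = (8 - (3)·1.0000 - (-2)·2.0000 - (-4)·-1.0000) / (13) = 0.3846
  δ = (6 - (-4)·1.0000 - (3)·2.0000 - (4)·0.0000) / (15) = 0.2667
Iteration 2:
  α = (-1 - (3)·-1.0000 - (4)·0.3846 - (2)·0.2667) / (11) = -0.0065
  β = (-11 - (1)·-0.4545 - (2)·0.3846 - (4)·0.2667) / (8) = -1.5477
  γ = (8 - (3)·-0.4545 - (-2)·-1.0000 - (-4)·0.2667) / (13) = 0.6485
  δ = (6 - (-4)·-0.4545 - (3)·-1.0000 - (4)·0.3846) / (15) = 0.3762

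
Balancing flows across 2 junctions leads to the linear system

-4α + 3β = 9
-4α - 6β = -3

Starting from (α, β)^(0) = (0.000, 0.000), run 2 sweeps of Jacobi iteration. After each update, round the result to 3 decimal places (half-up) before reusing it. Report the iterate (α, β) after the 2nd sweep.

(-1.875, 2.000)

Iteration 1:
  α = (9 - (3)·0.000) / (-4) = -2.250
  β = (-3 - (-4)·0.000) / (-6) = 0.500
Iteration 2:
  α = (9 - (3)·0.500) / (-4) = -1.875
  β = (-3 - (-4)·-2.250) / (-6) = 2.000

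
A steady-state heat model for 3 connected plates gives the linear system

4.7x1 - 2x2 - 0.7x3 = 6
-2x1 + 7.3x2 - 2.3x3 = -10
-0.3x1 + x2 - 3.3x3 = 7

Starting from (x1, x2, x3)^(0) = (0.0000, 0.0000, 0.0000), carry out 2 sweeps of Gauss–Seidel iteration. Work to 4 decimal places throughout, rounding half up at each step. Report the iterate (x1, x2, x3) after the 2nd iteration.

(0.4633, -2.0452, -2.7831)

Iteration 1:
  x1 = (6 - (-2)·0.0000 - (-0.7)·0.0000) / (4.7) = 1.2766
  x2 = (-10 - (-2)·1.2766 - (-2.3)·0.0000) / (7.3) = -1.0201
  x3 = (7 - (-0.3)·1.2766 - (1)·-1.0201) / (-3.3) = -2.5464
Iteration 2:
  x1 = (6 - (-2)·-1.0201 - (-0.7)·-2.5464) / (4.7) = 0.4633
  x2 = (-10 - (-2)·0.4633 - (-2.3)·-2.5464) / (7.3) = -2.0452
  x3 = (7 - (-0.3)·0.4633 - (1)·-2.0452) / (-3.3) = -2.7831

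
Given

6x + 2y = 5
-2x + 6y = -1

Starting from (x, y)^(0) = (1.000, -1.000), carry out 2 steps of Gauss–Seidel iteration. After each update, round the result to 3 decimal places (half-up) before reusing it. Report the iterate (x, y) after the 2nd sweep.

(0.759, 0.086)

Iteration 1:
  x = (5 - (2)·-1.000) / (6) = 1.167
  y = (-1 - (-2)·1.167) / (6) = 0.222
Iteration 2:
  x = (5 - (2)·0.222) / (6) = 0.759
  y = (-1 - (-2)·0.759) / (6) = 0.086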